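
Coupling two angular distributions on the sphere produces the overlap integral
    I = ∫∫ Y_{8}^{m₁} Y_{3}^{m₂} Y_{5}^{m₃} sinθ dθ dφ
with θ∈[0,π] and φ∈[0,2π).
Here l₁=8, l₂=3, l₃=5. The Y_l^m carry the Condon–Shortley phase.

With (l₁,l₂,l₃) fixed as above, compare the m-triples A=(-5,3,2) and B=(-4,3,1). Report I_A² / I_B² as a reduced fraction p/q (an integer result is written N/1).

Shared (l₁,l₂,l₃)=(8,3,5): N and (l;000)² cancel in I_A²/I_B².
A: Δ = 6!·10!·0!/17! = 1/136136; Racah Σ t=6..6: t=6:+1/21772800 = 1/21772800; ⇒ 3j(8 3 5; -5 3 2)² = 3/238, sgn -1
B: Δ = 6!·10!·0!/17! = 1/136136; Racah Σ t=6..6: t=6:+1/12441600 = 1/12441600; ⇒ 3j(8 3 5; -4 3 1)² = 3/442, sgn +1
I_A²/I_B² = (3/238)/(3/442) = 13/7

13/7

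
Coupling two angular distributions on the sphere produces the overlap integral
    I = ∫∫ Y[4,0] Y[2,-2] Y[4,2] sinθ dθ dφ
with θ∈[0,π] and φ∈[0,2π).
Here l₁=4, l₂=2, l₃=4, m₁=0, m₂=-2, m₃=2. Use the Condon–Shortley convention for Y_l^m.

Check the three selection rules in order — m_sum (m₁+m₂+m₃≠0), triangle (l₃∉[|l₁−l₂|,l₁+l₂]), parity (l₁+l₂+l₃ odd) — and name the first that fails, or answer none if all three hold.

none

m₁+m₂+m₃ = 0 − 2 + 2 = 0  ✓
triangle: |4−2|=2 ≤ l₃=4 ≤ 4+2=6  ✓
parity: l₁+l₂+l₃ = 10 is even  ✓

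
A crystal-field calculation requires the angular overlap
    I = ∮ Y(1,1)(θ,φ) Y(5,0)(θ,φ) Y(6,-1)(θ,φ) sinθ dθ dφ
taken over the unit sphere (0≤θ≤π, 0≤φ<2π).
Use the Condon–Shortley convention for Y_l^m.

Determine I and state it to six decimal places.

-0.187239

m-sum 0 ✓  L=12 even ✓  4≤6≤6 ✓
Π(2lᵢ+1) = 3×11×13 = 429
triangle coeff Δ(1,5,6) = 1/858
Σ_t [0,0]: t=0:+1/14400 = 1/14400
(3j)²=6/143 [(1 5 6; 0 0 0)], sign=+1
Σ_t [0,0]: t=0:+1/28800 = 1/28800
(3j)²=7/286 [(1 5 6; 1 0 -1)], sign=-1
⇒ 4πI² = 63/143
I = (-1)√(63/143/(4π)) = -0.18723944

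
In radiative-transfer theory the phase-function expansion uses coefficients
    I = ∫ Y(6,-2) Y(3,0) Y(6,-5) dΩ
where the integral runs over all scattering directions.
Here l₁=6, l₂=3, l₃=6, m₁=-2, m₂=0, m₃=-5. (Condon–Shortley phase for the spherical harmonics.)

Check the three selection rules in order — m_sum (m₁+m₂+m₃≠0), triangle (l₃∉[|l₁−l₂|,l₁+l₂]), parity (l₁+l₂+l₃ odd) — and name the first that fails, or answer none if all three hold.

m_sum

m₁+m₂+m₃ = -2 + 0 − 5 = -7  ✗
triangle: |6−3|=3 ≤ l₃=6 ≤ 6+3=9
parity: l₁+l₂+l₃ = 15 is odd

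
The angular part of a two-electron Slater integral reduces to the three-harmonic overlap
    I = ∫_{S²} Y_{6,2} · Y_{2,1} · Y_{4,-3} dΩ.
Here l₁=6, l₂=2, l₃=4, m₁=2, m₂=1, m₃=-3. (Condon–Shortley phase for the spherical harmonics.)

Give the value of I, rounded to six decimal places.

m-sum 0 ✓  L=12 even ✓  4≤4≤8 ✓
Π(2lᵢ+1) = 13×5×9 = 585
triangle coeff Δ(6,2,4) = 1/6435
Σ_t [2,2]: t=2:+1/2304 = 1/2304
(3j)²=5/143 [(6 2 4; 0 0 0)], sign=+1
Σ_t [3,3]: t=3:−1/30240 = -1/30240
(3j)²=32/6435 [(6 2 4; 2 1 -3)], sign=+1
⇒ 4πI² = 160/1573
I = (+1)√(160/1573/(4π)) = 0.08996855

0.089969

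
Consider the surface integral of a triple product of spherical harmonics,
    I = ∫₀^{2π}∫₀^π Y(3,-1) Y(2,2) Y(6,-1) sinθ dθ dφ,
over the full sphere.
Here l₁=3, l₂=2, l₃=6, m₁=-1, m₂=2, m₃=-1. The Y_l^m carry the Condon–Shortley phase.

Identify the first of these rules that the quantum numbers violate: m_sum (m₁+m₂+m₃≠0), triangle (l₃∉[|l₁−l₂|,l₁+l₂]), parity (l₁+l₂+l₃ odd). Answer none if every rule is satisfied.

m₁+m₂+m₃ = -1 + 2 − 1 = 0  ✓
triangle: |3−2|=1 ≤ l₃=6 ≤ 3+2=5  ✗
parity: l₁+l₂+l₃ = 11 is odd

triangle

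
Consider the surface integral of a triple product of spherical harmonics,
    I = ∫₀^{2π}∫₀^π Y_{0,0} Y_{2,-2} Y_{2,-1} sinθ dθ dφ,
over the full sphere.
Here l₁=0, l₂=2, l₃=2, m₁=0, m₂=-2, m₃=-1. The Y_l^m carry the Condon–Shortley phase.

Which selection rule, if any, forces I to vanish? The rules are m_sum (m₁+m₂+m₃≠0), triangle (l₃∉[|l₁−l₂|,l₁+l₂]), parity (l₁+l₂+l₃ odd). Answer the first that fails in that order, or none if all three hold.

Σmᵢ = -3  ✗
l₃∈[|l₁−l₂|,l₁+l₂]=[2,2], have l₃=2
Σlᵢ = 4 ⇒ even

m_sum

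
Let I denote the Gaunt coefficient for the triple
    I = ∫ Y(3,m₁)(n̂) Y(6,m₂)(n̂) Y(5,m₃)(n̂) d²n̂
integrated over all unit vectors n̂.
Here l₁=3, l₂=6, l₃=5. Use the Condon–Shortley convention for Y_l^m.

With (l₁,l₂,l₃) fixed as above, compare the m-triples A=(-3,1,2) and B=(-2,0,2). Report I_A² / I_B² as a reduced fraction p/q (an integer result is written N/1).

7/9

l's match ⇒ only the (l;m) 3-j factors differ between A and B.
A: triangle coeff Δ(3,6,5) = 1/675675; Σ_t [4,4]: t=4:+1/34560 = 1/34560; (3j)²=7/429 [(3 6 5; -3 1 2)], sign=-1
B: triangle coeff Δ(3,6,5) = 1/675675; Σ_t [3,4]: t=3:−1/8640 t=4:+1/34560 = -1/11520; (3j)²=3/143 [(3 6 5; -2 0 2)], sign=+1
I_A²/I_B² = (7/429)/(3/143) = 7/9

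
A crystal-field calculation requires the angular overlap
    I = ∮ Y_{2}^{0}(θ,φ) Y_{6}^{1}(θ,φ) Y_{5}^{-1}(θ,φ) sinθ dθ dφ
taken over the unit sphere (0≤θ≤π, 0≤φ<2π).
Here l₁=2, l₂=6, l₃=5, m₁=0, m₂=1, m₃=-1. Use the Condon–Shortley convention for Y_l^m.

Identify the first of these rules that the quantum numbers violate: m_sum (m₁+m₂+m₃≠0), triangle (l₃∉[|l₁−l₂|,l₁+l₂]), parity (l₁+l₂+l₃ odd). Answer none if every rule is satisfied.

parity

Σmᵢ = 0  ✓
l₃∈[|l₁−l₂|,l₁+l₂]=[4,8], have l₃=5  ✓
Σlᵢ = 13 ⇒ odd  ✗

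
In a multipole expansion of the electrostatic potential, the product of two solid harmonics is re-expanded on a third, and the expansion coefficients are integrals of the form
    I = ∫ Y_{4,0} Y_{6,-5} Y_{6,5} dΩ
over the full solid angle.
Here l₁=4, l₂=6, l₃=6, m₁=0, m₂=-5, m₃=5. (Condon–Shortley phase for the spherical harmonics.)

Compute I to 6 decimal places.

m-sum 0 ✓  L=16 even ✓  2≤6≤10 ✓
Π(2lᵢ+1) = 9×13×13 = 1521
triangle coeff Δ(4,6,6) = 1/15315300
Σ_t [0,4]: t=0:+1/829440 t=1:−1/25920 t=2:+1/9216 t=3:−1/25920 t=4:+1/829440 = 7/207360
(3j)²=28/2431 [(4 6 6; 0 0 0)], sign=+1
Σ_t [0,1]: t=0:+1/2903040 t=1:−1/1451520 = -1/2903040
(3j)²=11/1547 [(4 6 6; 0 -5 5)], sign=+1
⇒ 4πI² = 36/289
I = (+1)√(36/289/(4π)) = 0.09956287

0.099563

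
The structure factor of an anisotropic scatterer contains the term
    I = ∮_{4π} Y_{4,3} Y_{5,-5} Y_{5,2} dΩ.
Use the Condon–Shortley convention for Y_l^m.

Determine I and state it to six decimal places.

m-sum 0 ✓  L=14 even ✓  1≤5≤9 ✓
Π(2lᵢ+1) = 9×11×11 = 1089
triangle coeff Δ(4,5,5) = 1/3153150
Σ_t [0,4]: t=0:+1/69120 t=1:−1/1728 t=2:+1/576 t=3:−1/1728 t=4:+1/69120 = 7/11520
(3j)²=2/143 [(4 5 5; 0 0 0)], sign=-1
Σ_t [0,0]: t=0:+1/103680 = 1/103680
(3j)²=7/429 [(4 5 5; 3 -5 2)], sign=-1
⇒ 4πI² = 42/169
I = (+1)√(42/169/(4π)) = 0.14062948

0.140629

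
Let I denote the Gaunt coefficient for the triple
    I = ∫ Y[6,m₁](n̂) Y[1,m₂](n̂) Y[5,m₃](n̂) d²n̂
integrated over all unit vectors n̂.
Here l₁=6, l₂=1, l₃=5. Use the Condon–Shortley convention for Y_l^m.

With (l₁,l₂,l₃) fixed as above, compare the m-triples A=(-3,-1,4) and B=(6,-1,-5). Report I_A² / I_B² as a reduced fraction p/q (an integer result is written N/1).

1/22

Same 6,1,5: normalisation and zero-m 3j drop out of the ratio.
A: Δ: 2! 10! 0! / 13! → 1/858; sum: t=0:+1/725760 = 1/725760; 3j²(6 1 5; -3 -1 4) = Δ·Π!·Σ² = 1/286  (sign -1)
B: Δ: 2! 10! 0! / 13! → 1/858; sum: t=0:+1/7257600 = 1/7257600; 3j²(6 1 5; 6 -1 -5) = Δ·Π!·Σ² = 1/13  (sign +1)
I_A²/I_B² = (1/286)/(1/13) = 1/22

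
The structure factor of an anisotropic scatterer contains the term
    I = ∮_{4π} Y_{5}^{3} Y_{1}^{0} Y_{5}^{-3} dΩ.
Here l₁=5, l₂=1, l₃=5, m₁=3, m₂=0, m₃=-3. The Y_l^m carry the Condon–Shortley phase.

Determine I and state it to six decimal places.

0.000000

Σlᵢ=11 odd — θ-integrand is odd under cosθ→−cosθ; I=0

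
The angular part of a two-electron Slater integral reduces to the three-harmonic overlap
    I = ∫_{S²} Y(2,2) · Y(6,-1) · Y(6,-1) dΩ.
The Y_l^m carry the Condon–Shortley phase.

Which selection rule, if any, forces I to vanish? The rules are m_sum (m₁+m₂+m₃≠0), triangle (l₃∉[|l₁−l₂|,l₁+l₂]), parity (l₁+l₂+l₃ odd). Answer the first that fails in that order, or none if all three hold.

none

azimuthal sum: 2 − 1 − 1 = 0  ✓
4 ≤ 6 ≤ 8 (triangle on l)  ✓
L = 2 + 6 + 6 = 14 (even)  ✓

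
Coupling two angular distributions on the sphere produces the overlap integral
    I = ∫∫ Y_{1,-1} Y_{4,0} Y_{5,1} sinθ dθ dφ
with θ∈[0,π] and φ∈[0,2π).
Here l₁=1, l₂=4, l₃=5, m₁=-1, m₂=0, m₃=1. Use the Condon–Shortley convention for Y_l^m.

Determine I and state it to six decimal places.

-0.190188

Rules hold: Σm=0, L=10 even, 3≤5≤5.
N = 3·9·11 = 297
Δ = 0!·2!·8!/11! = 1/495
Racah Σ t=0..0: t=0:+1/576 = 1/576
⇒ 3j(1 4 5; 0 0 0)² = 5/99, sgn -1
Racah Σ t=0..0: t=0:+1/1152 = 1/1152
⇒ 3j(1 4 5; -1 0 1)² = 1/33, sgn +1
4πI² = N·(3j₀)²·(3jₘ)² = 5/11
I = -1·√(0.454545/4π) = -0.19018827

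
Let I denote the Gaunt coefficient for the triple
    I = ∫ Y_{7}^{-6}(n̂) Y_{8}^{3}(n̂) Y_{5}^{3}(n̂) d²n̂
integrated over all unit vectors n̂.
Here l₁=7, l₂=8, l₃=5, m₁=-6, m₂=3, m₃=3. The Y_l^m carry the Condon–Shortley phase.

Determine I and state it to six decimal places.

Rules hold: Σm=0, L=20 even, 1≤5≤15.
N = 15·17·11 = 2805
Δ = 10!·4!·6!/21! = 1/814773960
Racah Σ t=3..7: t=3:−1/87091200 t=4:+1/4976640 t=5:−1/2073600 t=6:+1/4976640 t=7:−1/87091200 = -1/9676800
⇒ 3j(7 8 5; 0 0 0)² = 360/46189, sgn +1
Racah Σ t=9..10: t=9:−1/418037760 t=10:+1/2612736000 = -1/497664000
⇒ 3j(7 8 5; -6 3 3)² = 77/6460, sgn -1
4πI² = N·(3j₀)²·(3jₘ)² = 20790/79781
I = -1·√(0.260588/4π) = -0.14400334

-0.144003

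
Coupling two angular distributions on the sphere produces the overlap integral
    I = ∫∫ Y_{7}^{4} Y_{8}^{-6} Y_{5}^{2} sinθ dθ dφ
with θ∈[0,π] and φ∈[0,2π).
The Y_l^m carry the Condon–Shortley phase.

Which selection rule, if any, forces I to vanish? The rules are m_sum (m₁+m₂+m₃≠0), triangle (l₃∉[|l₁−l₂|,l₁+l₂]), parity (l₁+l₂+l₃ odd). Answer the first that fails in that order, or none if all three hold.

m₁+m₂+m₃ = 4 − 6 + 2 = 0  ✓
triangle: |7−8|=1 ≤ l₃=5 ≤ 7+8=15  ✓
parity: l₁+l₂+l₃ = 20 is even  ✓

none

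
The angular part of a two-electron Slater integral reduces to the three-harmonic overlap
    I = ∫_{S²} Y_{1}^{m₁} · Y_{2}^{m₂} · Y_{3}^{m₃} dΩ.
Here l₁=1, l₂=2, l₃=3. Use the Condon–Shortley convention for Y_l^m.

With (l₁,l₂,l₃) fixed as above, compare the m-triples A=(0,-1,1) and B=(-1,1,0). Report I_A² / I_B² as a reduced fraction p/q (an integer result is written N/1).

l's match ⇒ only the (l;m) 3-j factors differ between A and B.
A: triangle coeff Δ(1,2,3) = 1/105; Σ_t [0,0]: t=0:+1/6 = 1/6; (3j)²=8/105 [(1 2 3; 0 -1 1)], sign=+1
B: triangle coeff Δ(1,2,3) = 1/105; Σ_t [0,0]: t=0:+1/12 = 1/12; (3j)²=1/35 [(1 2 3; -1 1 0)], sign=-1
I_A²/I_B² = (8/105)/(1/35) = 8/3

8/3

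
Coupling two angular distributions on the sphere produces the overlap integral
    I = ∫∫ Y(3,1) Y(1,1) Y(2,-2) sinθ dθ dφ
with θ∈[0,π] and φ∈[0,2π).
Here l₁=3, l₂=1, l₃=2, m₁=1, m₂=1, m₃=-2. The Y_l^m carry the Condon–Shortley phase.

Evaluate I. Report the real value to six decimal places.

Rules hold: Σm=0, L=6 even, 2≤2≤4.
N = 7·3·5 = 105
Δ = 2!·4!·0!/7! = 1/105
Racah Σ t=1..1: t=1:−1/4 = -1/4
⇒ 3j(3 1 2; 0 0 0)² = 3/35, sgn -1
Racah Σ t=2..2: t=2:+1/48 = 1/48
⇒ 3j(3 1 2; 1 1 -2)² = 1/105, sgn +1
4πI² = N·(3j₀)²·(3jₘ)² = 3/35
I = -1·√(0.0857143/4π) = -0.08258890

-0.082589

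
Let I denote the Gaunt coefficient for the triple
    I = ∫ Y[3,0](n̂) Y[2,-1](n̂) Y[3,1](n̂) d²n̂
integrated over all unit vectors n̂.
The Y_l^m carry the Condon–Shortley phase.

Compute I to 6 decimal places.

m-sum 0 ✓  L=8 even ✓  1≤3≤5 ✓
Π(2lᵢ+1) = 7×5×7 = 245
triangle coeff Δ(3,2,3) = 1/3780
Σ_t [0,2]: t=0:+1/24 t=1:−1/4 t=2:+1/24 = -1/6
(3j)²=4/105 [(3 2 3; 0 0 0)], sign=+1
Σ_t [0,1]: t=0:+1/12 t=1:−1/8 = -1/24
(3j)²=1/210 [(3 2 3; 0 -1 1)], sign=-1
⇒ 4πI² = 2/45
I = (-1)√(2/45/(4π)) = -0.05947080

-0.059471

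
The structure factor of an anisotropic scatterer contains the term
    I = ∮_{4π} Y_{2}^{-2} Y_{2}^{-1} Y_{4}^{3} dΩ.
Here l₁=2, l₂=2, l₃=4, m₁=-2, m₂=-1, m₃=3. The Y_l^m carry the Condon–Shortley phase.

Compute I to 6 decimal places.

Checks pass: Σm=0; 8 even; l₃=4∈[0,4].
(2·2+1)(2·2+1)(2·4+1) = 225
Δ: 0! 4! 4! / 9! → 1/630
sum: t=0:+1/16 = 1/16
3j²(2 2 4; 0 0 0) = Δ·Π!·Σ² = 2/35  (sign +1)
sum: t=0:+1/144 = 1/144
3j²(2 2 4; -2 -1 3) = Δ·Π!·Σ² = 1/18  (sign -1)
combine: 4πI² = 225·2/35·1/18 = 5/7
take √, sign -1: I = -0.23841361

-0.238414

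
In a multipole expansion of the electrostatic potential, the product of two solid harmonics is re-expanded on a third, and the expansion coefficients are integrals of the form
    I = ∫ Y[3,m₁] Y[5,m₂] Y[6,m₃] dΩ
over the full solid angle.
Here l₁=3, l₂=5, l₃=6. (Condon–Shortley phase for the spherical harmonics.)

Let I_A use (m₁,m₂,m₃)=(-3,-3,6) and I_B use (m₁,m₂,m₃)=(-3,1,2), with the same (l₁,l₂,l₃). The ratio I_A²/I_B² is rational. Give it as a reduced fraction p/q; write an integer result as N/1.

l's match ⇒ only the (l;m) 3-j factors differ between A and B.
A: triangle coeff Δ(3,5,6) = 1/675675; Σ_t [2,2]: t=2:+1/1935360 = 1/1935360; (3j)²=1/91 [(3 5 6; -3 -3 6)], sign=+1
B: triangle coeff Δ(3,5,6) = 1/675675; Σ_t [2,2]: t=2:+1/27648 = 1/27648; (3j)²=10/429 [(3 5 6; -3 1 2)], sign=+1
I_A²/I_B² = (1/91)/(10/429) = 33/70

33/70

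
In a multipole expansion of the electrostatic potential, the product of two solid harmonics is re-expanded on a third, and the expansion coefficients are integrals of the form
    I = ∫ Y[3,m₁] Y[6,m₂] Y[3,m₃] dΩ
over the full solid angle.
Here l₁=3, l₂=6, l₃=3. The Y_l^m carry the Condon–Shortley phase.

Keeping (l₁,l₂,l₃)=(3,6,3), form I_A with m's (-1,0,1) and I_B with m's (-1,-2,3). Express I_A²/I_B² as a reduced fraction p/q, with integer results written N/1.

Same 3,6,3: normalisation and zero-m 3j drop out of the ratio.
A: Δ: 6! 0! 6! / 13! → 1/12012; sum: t=4:+1/2304 = 1/2304; 3j²(3 6 3; -1 0 1) = Δ·Π!·Σ² = 75/4004  (sign +1)
B: Δ: 6! 0! 6! / 13! → 1/12012; sum: t=4:+1/34560 = 1/34560; 3j²(3 6 3; -1 -2 3) = Δ·Π!·Σ² = 1/429  (sign +1)
I_A²/I_B² = (75/4004)/(1/429) = 225/28

225/28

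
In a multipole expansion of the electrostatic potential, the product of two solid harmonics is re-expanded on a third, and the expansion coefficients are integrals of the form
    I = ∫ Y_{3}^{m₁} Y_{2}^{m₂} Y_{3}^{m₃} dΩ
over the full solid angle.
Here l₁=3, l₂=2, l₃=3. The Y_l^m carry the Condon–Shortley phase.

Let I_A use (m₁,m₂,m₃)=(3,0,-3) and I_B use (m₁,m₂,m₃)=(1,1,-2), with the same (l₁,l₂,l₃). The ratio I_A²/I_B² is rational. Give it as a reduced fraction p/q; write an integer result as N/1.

Shared (l₁,l₂,l₃)=(3,2,3): N and (l;000)² cancel in I_A²/I_B².
A: Δ = 2!·4!·2!/9! = 1/3780; Racah Σ t=0..0: t=0:+1/96 = 1/96; ⇒ 3j(3 2 3; 3 0 -3)² = 5/84, sgn +1
B: Δ = 2!·4!·2!/9! = 1/3780; Racah Σ t=1..2: t=1:−1/12 t=2:+1/48 = -1/16; ⇒ 3j(3 2 3; 1 1 -2)² = 1/28, sgn +1
I_A²/I_B² = (5/84)/(1/28) = 5/3

5/3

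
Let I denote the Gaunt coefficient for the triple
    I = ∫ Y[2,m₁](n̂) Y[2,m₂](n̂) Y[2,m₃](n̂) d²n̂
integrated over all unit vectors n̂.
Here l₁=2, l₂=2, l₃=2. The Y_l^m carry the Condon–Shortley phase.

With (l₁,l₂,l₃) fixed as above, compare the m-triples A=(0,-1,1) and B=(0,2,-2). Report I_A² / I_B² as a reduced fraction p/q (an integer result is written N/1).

1/4

Shared (l₁,l₂,l₃)=(2,2,2): N and (l;000)² cancel in I_A²/I_B².
A: Δ = 2!·2!·2!/7! = 1/630; Racah Σ t=0..1: t=0:+1/4 t=1:−1/2 = -1/4; ⇒ 3j(2 2 2; 0 -1 1)² = 1/70, sgn +1
B: Δ = 2!·2!·2!/7! = 1/630; Racah Σ t=2..2: t=2:+1/8 = 1/8; ⇒ 3j(2 2 2; 0 2 -2)² = 2/35, sgn +1
I_A²/I_B² = (1/70)/(2/35) = 1/4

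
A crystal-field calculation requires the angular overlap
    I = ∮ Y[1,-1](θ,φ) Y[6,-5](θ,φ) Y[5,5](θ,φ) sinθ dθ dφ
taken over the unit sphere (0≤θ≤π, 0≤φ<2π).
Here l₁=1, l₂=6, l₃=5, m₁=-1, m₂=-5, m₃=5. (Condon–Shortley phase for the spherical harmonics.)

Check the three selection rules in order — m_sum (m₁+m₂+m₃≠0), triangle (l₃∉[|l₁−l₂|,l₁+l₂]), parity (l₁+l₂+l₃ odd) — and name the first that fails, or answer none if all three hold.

m_sum

m₁+m₂+m₃ = -1 − 5 + 5 = -1  ✗
triangle: |1−6|=5 ≤ l₃=5 ≤ 1+6=7
parity: l₁+l₂+l₃ = 12 is even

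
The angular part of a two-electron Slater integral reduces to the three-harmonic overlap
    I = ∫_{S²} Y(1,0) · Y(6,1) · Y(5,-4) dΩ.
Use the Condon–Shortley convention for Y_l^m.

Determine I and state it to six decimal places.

0.000000

m-sum = 0 + 1 − 4 = -3 ≠ 0 ⇒ I = 0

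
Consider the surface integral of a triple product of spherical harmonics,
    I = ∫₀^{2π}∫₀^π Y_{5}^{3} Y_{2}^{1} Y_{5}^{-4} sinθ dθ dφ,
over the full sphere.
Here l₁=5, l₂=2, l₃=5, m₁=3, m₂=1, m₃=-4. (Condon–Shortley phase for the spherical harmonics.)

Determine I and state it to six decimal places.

Rules hold: Σm=0, L=12 even, 3≤5≤7.
N = 11·5·11 = 605
Δ = 2!·8!·2!/13! = 1/38610
Racah Σ t=0..2: t=0:+1/2880 t=1:−1/576 t=2:+1/2880 = -1/960
⇒ 3j(5 2 5; 0 0 0)² = 10/429, sgn +1
Racah Σ t=1..2: t=1:−1/10080 t=2:+1/80640 = -1/11520
⇒ 3j(5 2 5; 3 1 -4)² = 49/1430, sgn +1
4πI² = N·(3j₀)²·(3jₘ)² = 245/507
I = +1·√(0.483235/4π) = 0.19609844

0.196098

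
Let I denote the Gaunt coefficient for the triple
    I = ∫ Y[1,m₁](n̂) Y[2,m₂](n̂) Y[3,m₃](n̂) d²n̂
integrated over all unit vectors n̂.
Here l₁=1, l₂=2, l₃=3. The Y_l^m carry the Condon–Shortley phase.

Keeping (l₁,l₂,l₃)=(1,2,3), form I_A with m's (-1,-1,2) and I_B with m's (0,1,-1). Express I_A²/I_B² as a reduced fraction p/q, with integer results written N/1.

Same 1,2,3: normalisation and zero-m 3j drop out of the ratio.
A: Δ: 0! 2! 4! / 7! → 1/105; sum: t=0:+1/12 = 1/12; 3j²(1 2 3; -1 -1 2) = Δ·Π!·Σ² = 2/21  (sign -1)
B: Δ: 0! 2! 4! / 7! → 1/105; sum: t=0:+1/6 = 1/6; 3j²(1 2 3; 0 1 -1) = Δ·Π!·Σ² = 8/105  (sign +1)
I_A²/I_B² = (2/21)/(8/105) = 5/4

5/4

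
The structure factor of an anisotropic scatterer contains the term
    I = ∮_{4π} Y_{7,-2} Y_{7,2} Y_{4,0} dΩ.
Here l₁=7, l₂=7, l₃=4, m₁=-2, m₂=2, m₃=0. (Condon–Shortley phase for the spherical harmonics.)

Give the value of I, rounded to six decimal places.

Rules hold: Σm=0, L=18 even, 0≤4≤14.
N = 15·15·9 = 2025
Δ = 10!·4!·4!/19! = 1/58198140
Racah Σ t=3..7: t=3:−1/17418240 t=4:+1/622080 t=5:−1/230400 t=6:+1/622080 t=7:−1/17418240 = -1/806400
⇒ 3j(7 7 4; 0 0 0)² = 2268/230945, sgn -1
Racah Σ t=5..9: t=5:−1/8294400 t=6:+1/622080 t=7:−1/483840 t=8:+1/2903040 t=9:−1/209018880 = -251/1045094400
⇒ 3j(7 7 4; -2 2 0)² = 63001/58198140, sgn -1
4πI² = N·(3j₀)²·(3jₘ)² = 45927729/2133423721
I = +1·√(0.0215277/4π) = 0.04138986

0.041390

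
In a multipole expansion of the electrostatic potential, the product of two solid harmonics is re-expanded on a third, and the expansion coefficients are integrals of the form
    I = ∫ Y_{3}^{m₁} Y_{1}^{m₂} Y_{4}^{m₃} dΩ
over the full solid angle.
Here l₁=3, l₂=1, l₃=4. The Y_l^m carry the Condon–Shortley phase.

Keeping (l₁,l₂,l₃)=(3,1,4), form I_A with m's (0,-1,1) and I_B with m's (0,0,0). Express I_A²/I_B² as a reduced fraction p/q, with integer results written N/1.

5/8

Same 3,1,4: normalisation and zero-m 3j drop out of the ratio.
A: Δ: 0! 6! 2! / 9! → 1/252; sum: t=0:+1/72 = 1/72; 3j²(3 1 4; 0 -1 1) = Δ·Π!·Σ² = 5/126  (sign -1)
B: Δ: 0! 6! 2! / 9! → 1/252; sum: t=0:+1/36 = 1/36; 3j²(3 1 4; 0 0 0) = Δ·Π!·Σ² = 4/63  (sign +1)
I_A²/I_B² = (5/126)/(4/63) = 5/8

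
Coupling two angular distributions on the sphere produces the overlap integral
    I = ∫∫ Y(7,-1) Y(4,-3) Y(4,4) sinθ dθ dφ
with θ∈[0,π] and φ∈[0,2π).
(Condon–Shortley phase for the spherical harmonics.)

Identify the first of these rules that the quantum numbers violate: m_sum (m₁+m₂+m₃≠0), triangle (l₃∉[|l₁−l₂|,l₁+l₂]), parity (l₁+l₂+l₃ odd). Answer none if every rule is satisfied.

Σmᵢ = 0  ✓
l₃∈[|l₁−l₂|,l₁+l₂]=[3,11], have l₃=4  ✓
Σlᵢ = 15 ⇒ odd  ✗

parity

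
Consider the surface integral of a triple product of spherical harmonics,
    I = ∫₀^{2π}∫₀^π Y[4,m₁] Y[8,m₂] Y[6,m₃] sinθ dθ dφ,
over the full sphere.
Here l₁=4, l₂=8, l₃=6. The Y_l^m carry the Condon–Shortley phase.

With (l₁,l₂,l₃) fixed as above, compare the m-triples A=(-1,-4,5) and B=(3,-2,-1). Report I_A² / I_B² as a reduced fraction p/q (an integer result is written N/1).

174845/173901

Same 4,8,6: normalisation and zero-m 3j drop out of the ratio.
A: Δ: 6! 2! 10! / 19! → 1/23279256; sum: t=3:−1/26127360 t=4:+1/174182400 = -17/522547200; 3j²(4 8 6; -1 -4 5) = Δ·Π!·Σ² = 935/62244  (sign +1)
B: Δ: 6! 2! 10! / 19! → 1/23279256; sum: t=0:+1/12441600 t=1:−1/3456000 = -13/62208000; 3j²(4 8 6; 3 -2 -1) = Δ·Π!·Σ² = 637/42636  (sign +1)
I_A²/I_B² = (935/62244)/(637/42636) = 174845/173901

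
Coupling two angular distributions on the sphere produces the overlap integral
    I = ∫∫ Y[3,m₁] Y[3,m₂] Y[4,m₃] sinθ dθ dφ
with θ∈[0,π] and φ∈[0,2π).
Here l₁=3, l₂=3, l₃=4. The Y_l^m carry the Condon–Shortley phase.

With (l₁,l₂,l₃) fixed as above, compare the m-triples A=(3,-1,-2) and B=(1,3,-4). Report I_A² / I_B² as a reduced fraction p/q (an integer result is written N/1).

l's match ⇒ only the (l;m) 3-j factors differ between A and B.
A: triangle coeff Δ(3,3,4) = 1/34650; Σ_t [0,0]: t=0:+1/192 = 1/192; (3j)²=3/77 [(3 3 4; 3 -1 -2)], sign=+1
B: triangle coeff Δ(3,3,4) = 1/34650; Σ_t [2,2]: t=2:+1/1152 = 1/1152; (3j)²=1/33 [(3 3 4; 1 3 -4)], sign=+1
I_A²/I_B² = (3/77)/(1/33) = 9/7

9/7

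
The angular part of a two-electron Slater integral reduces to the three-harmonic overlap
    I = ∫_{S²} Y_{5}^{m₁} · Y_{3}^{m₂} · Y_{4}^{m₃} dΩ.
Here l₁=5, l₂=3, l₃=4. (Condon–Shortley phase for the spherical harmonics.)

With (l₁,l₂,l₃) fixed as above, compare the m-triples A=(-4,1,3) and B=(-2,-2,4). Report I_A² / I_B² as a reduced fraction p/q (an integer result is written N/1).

l's match ⇒ only the (l;m) 3-j factors differ between A and B.
A: triangle coeff Δ(5,3,4) = 1/180180; Σ_t [3,4]: t=3:−1/4320 t=4:+1/5760 = -1/17280; (3j)²=7/4290 [(5 3 4; -4 1 3)], sign=+1
B: triangle coeff Δ(5,3,4) = 1/180180; Σ_t [1,1]: t=1:−1/8640 = -1/8640; (3j)²=14/1287 [(5 3 4; -2 -2 4)], sign=-1
I_A²/I_B² = (7/4290)/(14/1287) = 3/20

3/20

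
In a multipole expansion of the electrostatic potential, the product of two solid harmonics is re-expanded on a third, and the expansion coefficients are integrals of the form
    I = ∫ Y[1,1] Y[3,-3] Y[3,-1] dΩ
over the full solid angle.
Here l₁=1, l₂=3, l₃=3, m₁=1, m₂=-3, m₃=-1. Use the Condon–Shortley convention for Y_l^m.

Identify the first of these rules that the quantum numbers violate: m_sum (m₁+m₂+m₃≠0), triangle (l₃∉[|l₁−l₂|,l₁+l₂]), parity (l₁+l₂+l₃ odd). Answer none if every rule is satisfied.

m_sum

m₁+m₂+m₃ = 1 − 3 − 1 = -3  ✗
triangle: |1−3|=2 ≤ l₃=3 ≤ 1+3=4
parity: l₁+l₂+l₃ = 7 is odd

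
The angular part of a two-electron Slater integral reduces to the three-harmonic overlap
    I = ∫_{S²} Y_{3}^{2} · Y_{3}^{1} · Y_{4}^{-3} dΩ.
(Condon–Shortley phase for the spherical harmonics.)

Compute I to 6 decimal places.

m-sum 0 ✓  L=10 even ✓  0≤4≤6 ✓
Π(2lᵢ+1) = 7×7×9 = 441
triangle coeff Δ(3,3,4) = 1/34650
Σ_t [0,2]: t=0:+1/72 t=1:−1/16 t=2:+1/72 = -5/144
(3j)²=2/77 [(3 3 4; 0 0 0)], sign=-1
Σ_t [0,1]: t=0:+1/288 t=1:−1/144 = -1/288
(3j)²=1/99 [(3 3 4; 2 1 -3)], sign=+1
⇒ 4πI² = 14/121
I = (-1)√(14/121/(4π)) = -0.09595473

-0.095955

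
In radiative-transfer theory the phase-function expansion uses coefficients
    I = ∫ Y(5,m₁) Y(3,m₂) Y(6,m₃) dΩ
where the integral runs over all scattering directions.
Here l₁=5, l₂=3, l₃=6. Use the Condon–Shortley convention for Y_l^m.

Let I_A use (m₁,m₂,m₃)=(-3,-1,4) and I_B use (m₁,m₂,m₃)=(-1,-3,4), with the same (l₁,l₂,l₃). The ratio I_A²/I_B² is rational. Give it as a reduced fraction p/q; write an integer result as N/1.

5/14

l's match ⇒ only the (l;m) 3-j factors differ between A and B.
A: triangle coeff Δ(5,3,6) = 1/675675; Σ_t [0,2]: t=0:+1/322560 t=1:−1/30240 t=2:+1/69120 = -1/64512; (3j)²=10/1001 [(5 3 6; -3 -1 4)], sign=-1
B: triangle coeff Δ(5,3,6) = 1/675675; Σ_t [0,0]: t=0:+1/69120 = 1/69120; (3j)²=4/143 [(5 3 6; -1 -3 4)], sign=+1
I_A²/I_B² = (10/1001)/(4/143) = 5/14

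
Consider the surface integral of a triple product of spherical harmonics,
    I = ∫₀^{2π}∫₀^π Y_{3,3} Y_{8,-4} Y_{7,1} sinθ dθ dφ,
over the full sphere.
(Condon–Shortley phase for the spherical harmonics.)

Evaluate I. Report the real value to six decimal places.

-0.189449

Checks pass: Σm=0; 18 even; l₃=7∈[5,11].
(2·3+1)(2·8+1)(2·7+1) = 1785
Δ: 4! 2! 12! / 19! → 1/5290740
sum: t=1:−1/7257600 t=2:+1/2073600 t=3:−1/7257600 = 1/4838400
3j²(3 8 7; 0 0 0) = Δ·Π!·Σ² = 252/20995  (sign -1)
sum: t=0:+1/46448640 = 1/46448640
3j²(3 8 7; 3 -4 1) = Δ·Π!·Σ² = 2475/117572  (sign +1)
combine: 4πI² = 1785·252/20995·2475/117572 = 467775/1037153
take √, sign -1: I = -0.18944893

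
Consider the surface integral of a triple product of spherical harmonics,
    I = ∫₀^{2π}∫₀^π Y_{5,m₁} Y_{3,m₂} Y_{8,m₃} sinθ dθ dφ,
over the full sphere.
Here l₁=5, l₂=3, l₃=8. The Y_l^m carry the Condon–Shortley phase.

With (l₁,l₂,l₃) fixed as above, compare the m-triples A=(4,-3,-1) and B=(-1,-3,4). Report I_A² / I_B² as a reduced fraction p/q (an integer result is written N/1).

Same 5,3,8: normalisation and zero-m 3j drop out of the ratio.
A: Δ: 0! 10! 6! / 17! → 1/136136; sum: t=0:+1/261273600 = 1/261273600; 3j²(5 3 8; 4 -3 -1) = Δ·Π!·Σ² = 1/19448  (sign -1)
B: Δ: 0! 10! 6! / 17! → 1/136136; sum: t=0:+1/12441600 = 1/12441600; 3j²(5 3 8; -1 -3 4) = Δ·Π!·Σ² = 3/442  (sign +1)
I_A²/I_B² = (1/19448)/(3/442) = 1/132

1/132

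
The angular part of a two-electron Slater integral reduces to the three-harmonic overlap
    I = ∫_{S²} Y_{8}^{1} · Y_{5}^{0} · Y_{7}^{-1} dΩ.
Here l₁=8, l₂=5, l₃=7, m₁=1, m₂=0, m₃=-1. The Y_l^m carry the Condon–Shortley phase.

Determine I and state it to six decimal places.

Rules hold: Σm=0, L=20 even, 3≤7≤13.
N = 17·11·15 = 2805
Δ = 6!·10!·4!/21! = 1/814773960
Racah Σ t=1..5: t=1:−1/87091200 t=2:+1/4976640 t=3:−1/2073600 t=4:+1/4976640 t=5:−1/87091200 = -1/9676800
⇒ 3j(8 5 7; 0 0 0)² = 360/46189, sgn +1
Racah Σ t=1..5: t=1:−1/49766400 t=2:+1/4147200 t=3:−1/2488320 t=4:+1/8709120 t=5:−1/232243200 = -7/99532800
⇒ 3j(8 5 7; 1 0 -1)² = 1715/369512, sgn -1
4πI² = N·(3j₀)²·(3jₘ)² = 1157625/11408683
I = -1·√(0.101469/4π) = -0.08985893

-0.089859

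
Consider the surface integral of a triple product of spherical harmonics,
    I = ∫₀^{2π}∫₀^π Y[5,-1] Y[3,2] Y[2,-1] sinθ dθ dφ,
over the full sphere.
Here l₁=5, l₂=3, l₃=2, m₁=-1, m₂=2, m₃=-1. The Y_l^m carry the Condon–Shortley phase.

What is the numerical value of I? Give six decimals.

Rules hold: Σm=0, L=10 even, 2≤2≤8.
N = 11·7·5 = 385
Δ = 6!·4!·0!/11! = 1/2310
Racah Σ t=3..3: t=3:−1/144 = -1/144
⇒ 3j(5 3 2; 0 0 0)² = 10/231, sgn -1
Racah Σ t=5..5: t=5:−1/720 = -1/720
⇒ 3j(5 3 2; -1 2 -1)² = 4/385, sgn +1
4πI² = N·(3j₀)²·(3jₘ)² = 40/231
I = -1·√(0.17316/4π) = -0.11738675

-0.117387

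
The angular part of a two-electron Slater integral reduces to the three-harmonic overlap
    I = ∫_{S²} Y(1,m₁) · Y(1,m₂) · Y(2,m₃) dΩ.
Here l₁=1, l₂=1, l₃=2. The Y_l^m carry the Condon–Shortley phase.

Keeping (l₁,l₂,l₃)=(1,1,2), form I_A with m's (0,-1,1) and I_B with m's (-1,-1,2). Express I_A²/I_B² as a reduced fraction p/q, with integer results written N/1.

1/2

Same 1,1,2: normalisation and zero-m 3j drop out of the ratio.
A: Δ: 0! 2! 2! / 5! → 1/30; sum: t=0:+1/2 = 1/2; 3j²(1 1 2; 0 -1 1) = Δ·Π!·Σ² = 1/10  (sign -1)
B: Δ: 0! 2! 2! / 5! → 1/30; sum: t=0:+1/4 = 1/4; 3j²(1 1 2; -1 -1 2) = Δ·Π!·Σ² = 1/5  (sign +1)
I_A²/I_B² = (1/10)/(1/5) = 1/2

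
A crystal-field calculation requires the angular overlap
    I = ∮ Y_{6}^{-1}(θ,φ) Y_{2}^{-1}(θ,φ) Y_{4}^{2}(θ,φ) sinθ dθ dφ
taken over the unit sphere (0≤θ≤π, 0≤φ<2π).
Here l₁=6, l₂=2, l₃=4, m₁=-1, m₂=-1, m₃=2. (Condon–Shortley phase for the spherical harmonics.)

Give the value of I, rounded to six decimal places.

-0.133065

Checks pass: Σm=0; 12 even; l₃=4∈[4,8].
(2·6+1)(2·2+1)(2·4+1) = 585
Δ: 4! 8! 0! / 13! → 1/6435
sum: t=2:+1/2304 = 1/2304
3j²(6 2 4; 0 0 0) = Δ·Π!·Σ² = 5/143  (sign +1)
sum: t=1:−1/8640 = -1/8640
3j²(6 2 4; -1 -1 2) = Δ·Π!·Σ² = 14/1287  (sign -1)
combine: 4πI² = 585·5/143·14/1287 = 350/1573
take √, sign -1: I = -0.13306527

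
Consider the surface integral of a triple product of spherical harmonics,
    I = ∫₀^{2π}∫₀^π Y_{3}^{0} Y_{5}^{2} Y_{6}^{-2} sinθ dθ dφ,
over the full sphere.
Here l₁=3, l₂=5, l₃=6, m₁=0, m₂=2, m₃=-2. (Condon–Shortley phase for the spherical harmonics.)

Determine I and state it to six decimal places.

0.058844

m-sum 0 ✓  L=14 even ✓  2≤6≤8 ✓
Π(2lᵢ+1) = 7×11×13 = 1001
triangle coeff Δ(3,5,6) = 1/675675
Σ_t [0,2]: t=0:+1/8640 t=1:−1/2304 t=2:+1/8640 = -7/34560
(3j)²=7/429 [(3 5 6; 0 0 0)], sign=-1
Σ_t [0,2]: t=0:+1/60480 t=1:−1/5760 t=2:+1/8640 = -1/24192
(3j)²=8/3003 [(3 5 6; 0 2 -2)], sign=-1
⇒ 4πI² = 56/1287
I = (+1)√(56/1287/(4π)) = 0.05884368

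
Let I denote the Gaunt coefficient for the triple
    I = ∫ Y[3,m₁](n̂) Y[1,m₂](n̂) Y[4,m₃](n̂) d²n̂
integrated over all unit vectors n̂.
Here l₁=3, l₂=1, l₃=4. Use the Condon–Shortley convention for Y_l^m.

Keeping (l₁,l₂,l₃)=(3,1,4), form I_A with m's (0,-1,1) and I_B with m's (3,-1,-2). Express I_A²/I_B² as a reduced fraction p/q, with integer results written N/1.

l's match ⇒ only the (l;m) 3-j factors differ between A and B.
A: triangle coeff Δ(3,1,4) = 1/252; Σ_t [0,0]: t=0:+1/72 = 1/72; (3j)²=5/126 [(3 1 4; 0 -1 1)], sign=-1
B: triangle coeff Δ(3,1,4) = 1/252; Σ_t [0,0]: t=0:+1/1440 = 1/1440; (3j)²=1/252 [(3 1 4; 3 -1 -2)], sign=+1
I_A²/I_B² = (5/126)/(1/252) = 10/1

10/1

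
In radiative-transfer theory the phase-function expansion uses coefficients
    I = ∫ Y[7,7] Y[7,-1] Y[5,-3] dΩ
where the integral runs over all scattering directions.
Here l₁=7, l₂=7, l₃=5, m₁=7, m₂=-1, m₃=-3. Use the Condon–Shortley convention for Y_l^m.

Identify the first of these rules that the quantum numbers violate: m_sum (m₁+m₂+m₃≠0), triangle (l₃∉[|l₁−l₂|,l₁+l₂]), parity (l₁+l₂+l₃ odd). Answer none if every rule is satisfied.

m₁+m₂+m₃ = 7 − 1 − 3 = 3  ✗
triangle: |7−7|=0 ≤ l₃=5 ≤ 7+7=14
parity: l₁+l₂+l₃ = 19 is odd

m_sum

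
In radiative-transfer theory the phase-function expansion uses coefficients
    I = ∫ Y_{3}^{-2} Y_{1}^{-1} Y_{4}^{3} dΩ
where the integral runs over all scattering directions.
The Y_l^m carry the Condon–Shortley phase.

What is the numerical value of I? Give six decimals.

Checks pass: Σm=0; 8 even; l₃=4∈[2,4].
(2·3+1)(2·1+1)(2·4+1) = 189
Δ: 0! 6! 2! / 9! → 1/252
sum: t=0:+1/36 = 1/36
3j²(3 1 4; 0 0 0) = Δ·Π!·Σ² = 4/63  (sign +1)
sum: t=0:+1/240 = 1/240
3j²(3 1 4; -2 -1 3) = Δ·Π!·Σ² = 1/12  (sign -1)
combine: 4πI² = 189·4/63·1/12 = 1/1
take √, sign -1: I = -0.28209479

-0.282095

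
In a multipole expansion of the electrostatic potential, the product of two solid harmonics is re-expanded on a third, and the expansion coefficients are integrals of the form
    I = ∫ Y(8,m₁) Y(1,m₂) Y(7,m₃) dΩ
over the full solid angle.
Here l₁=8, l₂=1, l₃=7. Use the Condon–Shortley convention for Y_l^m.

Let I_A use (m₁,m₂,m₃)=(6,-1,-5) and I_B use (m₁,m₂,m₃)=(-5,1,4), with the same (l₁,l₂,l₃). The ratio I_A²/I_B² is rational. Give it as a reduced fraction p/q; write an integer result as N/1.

7/6

Same 8,1,7: normalisation and zero-m 3j drop out of the ratio.
A: Δ: 2! 14! 0! / 17! → 1/2040; sum: t=0:+1/1916006400 = 1/1916006400; 3j²(8 1 7; 6 -1 -5) = Δ·Π!·Σ² = 91/2040  (sign +1)
B: Δ: 2! 14! 0! / 17! → 1/2040; sum: t=2:+1/479001600 = 1/479001600; 3j²(8 1 7; -5 1 4) = Δ·Π!·Σ² = 13/340  (sign -1)
I_A²/I_B² = (91/2040)/(13/340) = 7/6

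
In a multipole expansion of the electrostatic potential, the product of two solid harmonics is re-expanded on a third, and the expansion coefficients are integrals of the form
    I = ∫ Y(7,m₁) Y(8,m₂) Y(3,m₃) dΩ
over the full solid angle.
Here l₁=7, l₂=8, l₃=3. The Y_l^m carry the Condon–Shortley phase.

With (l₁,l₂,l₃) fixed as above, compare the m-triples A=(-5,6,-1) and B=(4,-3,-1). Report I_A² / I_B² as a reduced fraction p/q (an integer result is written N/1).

2912/22445

Shared (l₁,l₂,l₃)=(7,8,3): N and (l;000)² cancel in I_A²/I_B².
A: Δ = 12!·2!·4!/19! = 1/5290740; Racah Σ t=10..12: t=10:+1/348364800 t=11:−1/239500800 t=12:+1/3832012800 = -1/958003200; ⇒ 3j(7 8 3; -5 6 -1)² = 8/4845, sgn -1
B: Δ = 12!·2!·4!/19! = 1/5290740; Racah Σ t=1..3: t=1:−1/1916006400 t=2:+1/43545600 t=3:−1/17418240 = -67/1916006400; ⇒ 3j(7 8 3; 4 -3 -1)² = 4489/352716, sgn -1
I_A²/I_B² = (8/4845)/(4489/352716) = 2912/22445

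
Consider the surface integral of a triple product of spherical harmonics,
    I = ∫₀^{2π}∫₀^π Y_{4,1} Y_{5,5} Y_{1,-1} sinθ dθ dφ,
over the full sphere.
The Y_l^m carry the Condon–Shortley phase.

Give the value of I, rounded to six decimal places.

Σmᵢ = 5 ≠ 0, so the φ-integral vanishes; I = 0

0.000000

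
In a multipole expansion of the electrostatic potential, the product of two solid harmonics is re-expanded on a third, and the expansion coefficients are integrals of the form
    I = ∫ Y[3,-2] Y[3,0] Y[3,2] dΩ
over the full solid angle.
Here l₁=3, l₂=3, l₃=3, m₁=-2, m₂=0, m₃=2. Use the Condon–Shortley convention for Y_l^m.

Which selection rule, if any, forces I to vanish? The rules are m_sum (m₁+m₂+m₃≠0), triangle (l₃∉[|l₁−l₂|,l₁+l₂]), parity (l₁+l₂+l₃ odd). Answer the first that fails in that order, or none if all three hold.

Σmᵢ = 0  ✓
l₃∈[|l₁−l₂|,l₁+l₂]=[0,6], have l₃=3  ✓
Σlᵢ = 9 ⇒ odd  ✗

parity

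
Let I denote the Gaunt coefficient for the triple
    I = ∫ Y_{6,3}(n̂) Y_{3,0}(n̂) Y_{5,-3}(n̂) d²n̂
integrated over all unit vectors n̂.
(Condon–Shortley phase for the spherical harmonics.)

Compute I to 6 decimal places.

0.036034

Rules hold: Σm=0, L=14 even, 3≤5≤9.
N = 13·7·11 = 1001
Δ = 4!·8!·2!/15! = 1/675675
Racah Σ t=1..3: t=1:−1/8640 t=2:+1/2304 t=3:−1/8640 = 7/34560
⇒ 3j(6 3 5; 0 0 0)² = 7/429, sgn -1
Racah Σ t=1..3: t=1:−1/17280 t=2:+1/20160 t=3:−1/483840 = -1/96768
⇒ 3j(6 3 5; 3 0 -3)² = 1/1001, sgn -1
4πI² = N·(3j₀)²·(3jₘ)² = 7/429
I = +1·√(0.016317/4π) = 0.03603425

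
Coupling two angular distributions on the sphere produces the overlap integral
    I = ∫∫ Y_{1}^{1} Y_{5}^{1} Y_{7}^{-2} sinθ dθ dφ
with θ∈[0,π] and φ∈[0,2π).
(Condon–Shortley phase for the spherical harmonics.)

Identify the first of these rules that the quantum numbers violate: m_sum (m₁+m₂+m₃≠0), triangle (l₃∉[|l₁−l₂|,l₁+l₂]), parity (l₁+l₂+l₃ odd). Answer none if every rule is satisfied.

azimuthal sum: 1 + 1 − 2 = 0  ✓
4 ≤ 7 ≤ 6 (triangle on l)  ✗
L = 1 + 5 + 7 = 13 (odd)

triangle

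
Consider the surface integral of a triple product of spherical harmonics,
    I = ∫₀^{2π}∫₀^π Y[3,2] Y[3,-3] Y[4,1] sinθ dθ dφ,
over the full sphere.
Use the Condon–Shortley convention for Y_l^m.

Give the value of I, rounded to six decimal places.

0.140463

Rules hold: Σm=0, L=10 even, 0≤4≤6.
N = 7·7·9 = 441
Δ = 2!·4!·4!/11! = 1/34650
Racah Σ t=0..2: t=0:+1/72 t=1:−1/16 t=2:+1/72 = -5/144
⇒ 3j(3 3 4; 0 0 0)² = 2/77, sgn -1
Racah Σ t=0..0: t=0:+1/288 = 1/288
⇒ 3j(3 3 4; 2 -3 1)² = 5/231, sgn -1
4πI² = N·(3j₀)²·(3jₘ)² = 30/121
I = +1·√(0.247934/4π) = 0.14046335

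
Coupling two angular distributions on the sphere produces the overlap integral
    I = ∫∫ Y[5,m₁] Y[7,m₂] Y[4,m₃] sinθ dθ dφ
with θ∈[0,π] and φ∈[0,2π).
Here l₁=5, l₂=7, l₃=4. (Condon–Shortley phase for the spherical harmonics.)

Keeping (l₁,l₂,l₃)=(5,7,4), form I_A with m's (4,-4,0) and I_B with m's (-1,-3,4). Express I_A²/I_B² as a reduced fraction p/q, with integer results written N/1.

264/245

l's match ⇒ only the (l;m) 3-j factors differ between A and B.
A: triangle coeff Δ(5,7,4) = 1/6126120; Σ_t [0,1]: t=0:+1/1451520 t=1:−1/483840 = -1/725760; (3j)²=24/1547 [(5 7 4; 4 -4 0)], sign=-1
B: triangle coeff Δ(5,7,4) = 1/6126120; Σ_t [4,4]: t=4:+1/829440 = 1/829440; (3j)²=35/2431 [(5 7 4; -1 -3 4)], sign=+1
I_A²/I_B² = (24/1547)/(35/2431) = 264/245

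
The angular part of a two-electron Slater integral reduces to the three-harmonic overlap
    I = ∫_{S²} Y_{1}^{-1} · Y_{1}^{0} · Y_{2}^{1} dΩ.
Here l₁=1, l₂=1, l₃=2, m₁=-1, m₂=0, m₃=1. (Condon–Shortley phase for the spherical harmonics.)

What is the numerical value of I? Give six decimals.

Rules hold: Σm=0, L=4 even, 0≤2≤2.
N = 3·3·5 = 45
Δ = 0!·2!·2!/5! = 1/30
Racah Σ t=0..0: t=0:+1/1 = 1/1
⇒ 3j(1 1 2; 0 0 0)² = 2/15, sgn +1
Racah Σ t=0..0: t=0:+1/2 = 1/2
⇒ 3j(1 1 2; -1 0 1)² = 1/10, sgn -1
4πI² = N·(3j₀)²·(3jₘ)² = 3/5
I = -1·√(0.6/4π) = -0.21850969

-0.218510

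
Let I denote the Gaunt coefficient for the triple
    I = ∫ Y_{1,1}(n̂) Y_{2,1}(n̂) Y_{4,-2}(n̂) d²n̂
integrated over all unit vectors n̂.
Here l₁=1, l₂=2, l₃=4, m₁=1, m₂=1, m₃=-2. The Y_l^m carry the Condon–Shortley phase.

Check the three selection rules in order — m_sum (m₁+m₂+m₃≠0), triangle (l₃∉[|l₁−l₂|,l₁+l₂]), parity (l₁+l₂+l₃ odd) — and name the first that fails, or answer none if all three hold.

triangle

m₁+m₂+m₃ = 1 + 1 − 2 = 0  ✓
triangle: |1−2|=1 ≤ l₃=4 ≤ 1+2=3  ✗
parity: l₁+l₂+l₃ = 7 is odd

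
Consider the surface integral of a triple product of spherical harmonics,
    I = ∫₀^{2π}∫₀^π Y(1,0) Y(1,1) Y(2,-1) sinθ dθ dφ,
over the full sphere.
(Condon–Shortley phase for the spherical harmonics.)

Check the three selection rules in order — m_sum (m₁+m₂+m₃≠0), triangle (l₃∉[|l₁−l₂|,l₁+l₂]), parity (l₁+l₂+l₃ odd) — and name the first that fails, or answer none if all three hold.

none

azimuthal sum: 0 + 1 − 1 = 0  ✓
0 ≤ 2 ≤ 2 (triangle on l)  ✓
L = 1 + 1 + 2 = 4 (even)  ✓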